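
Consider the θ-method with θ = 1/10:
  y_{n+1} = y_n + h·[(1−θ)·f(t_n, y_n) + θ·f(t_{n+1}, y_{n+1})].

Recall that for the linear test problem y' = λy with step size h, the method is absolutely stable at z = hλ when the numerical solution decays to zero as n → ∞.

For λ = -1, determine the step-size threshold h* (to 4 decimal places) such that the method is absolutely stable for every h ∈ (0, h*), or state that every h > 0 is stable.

Set f=λy, z=hλ:
  y_{n+1} = y_n + z·[9/10·y_n + 1/10·y_{n+1}] ⇒ (1 − 1/10z)y_{n+1} = (1 + 9/10z)y_n
  R(z) = (1 + 9/10z)/(1 − 1/10z).

Boundary: |R(x)|=1, x<0.
x=-0.87: |R|=0.1996
R=−1: 1+9/10x = −1+1/10x ⇒ -4/5x=2 ⇒ x=2/(-4/5)=-2.5000
Confirm numerically:
  x=-2.199: |R|=0.80261 <1
  x=-1.636: |R|=0.40598 <1
  x=-1.439: |R|=0.25798 <1
  x=-1.301: |R|=0.15123 <1
  x=-2.770: |R|=1.16915 >1
  x=-2.704: |R|=1.12846 >1
Interval (-2.5000, 0).

(-2.5000,0); λ=-1 ⇒ h* = (5/2)/1 = 2.5000.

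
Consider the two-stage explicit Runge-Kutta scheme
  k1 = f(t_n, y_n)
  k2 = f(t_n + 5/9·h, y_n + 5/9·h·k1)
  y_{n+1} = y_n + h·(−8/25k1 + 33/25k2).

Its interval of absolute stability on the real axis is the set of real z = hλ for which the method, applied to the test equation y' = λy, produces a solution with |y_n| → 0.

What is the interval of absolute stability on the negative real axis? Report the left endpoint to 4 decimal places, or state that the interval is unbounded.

z∈(-1.3636,0).

Test eqn y'=λy, z=hλ:
  k1=λy_n ⇒ h·k1=z·y_n;  k2=λ(1+5/9z)y_n ⇒ h·k2=z(1+5/9z)y_n
  y_{n+1}/y_n = 1 − 8/25z + 33/25z(1+5/9z) = 1 + z + 11/15z²
  R(z) = 1 + z + 11/15z².

Find x<0 with |R(x)|<1.
x=-0.45: |R|=0.6985
R=1: x+11/15x²=0 ⇒ x=−15/11=-1.3636; min R=1−1/(4·11/15)=0.6591>−1
Confirm numerically:
  x=-1.170: |R|=0.83386 <1
  x=-0.873: |R|=0.68589 <1
  x=-0.561: |R|=0.66980 <1
  x=-1.922: |R|=1.78699 >1
  x=-1.868: |R|=1.69091 >1
  x=-1.723: |R|=1.45407 >1
So |R|<1 on (-1.3636, 0).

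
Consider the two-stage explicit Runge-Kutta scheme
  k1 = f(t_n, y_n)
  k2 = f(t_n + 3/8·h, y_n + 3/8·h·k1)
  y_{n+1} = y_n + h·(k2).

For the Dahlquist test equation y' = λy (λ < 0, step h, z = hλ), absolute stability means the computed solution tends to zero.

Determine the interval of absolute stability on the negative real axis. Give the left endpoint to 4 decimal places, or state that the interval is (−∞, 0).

Set f=λy, z=hλ:
  k1=λy_n ⇒ h·k1=z·y_n;  k2=λ(1+3/8z)y_n ⇒ h·k2=z(1+3/8z)y_n
  y_{n+1}/y_n = 1 + z(1+3/8z) = 1 + z + 3/8z²
  R(z) = 1 + z + 3/8z².

Boundary: |R(x)|=1, x<0.
x=-1.32: |R|=0.3334
R=1: x+3/8x²=0 ⇒ x=−8/3=-2.6667; min R=1−1/(4·3/8)=0.3333>−1
Confirm numerically:
  x=-1.960: |R|=0.48060 <1
  x=-1.762: |R|=0.40224 <1
  x=-1.186: |R|=0.34147 <1
  x=-2.812: |R|=1.15325 >1
  x=-2.809: |R|=1.14993 >1
  x=-2.738: |R|=1.07324 >1
So |R|<1 on (-2.6667, 0).

(-2.6667, 0).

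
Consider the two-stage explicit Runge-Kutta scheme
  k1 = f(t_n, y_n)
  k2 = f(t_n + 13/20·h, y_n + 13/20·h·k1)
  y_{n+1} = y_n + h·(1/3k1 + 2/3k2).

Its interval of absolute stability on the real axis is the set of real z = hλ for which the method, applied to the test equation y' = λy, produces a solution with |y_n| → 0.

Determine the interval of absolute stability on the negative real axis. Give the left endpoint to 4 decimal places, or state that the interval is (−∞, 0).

With y'=λy (z=hλ):
  k1=λy_n ⇒ h·k1=z·y_n;  k2=λ(1+13/20z)y_n ⇒ h·k2=z(1+13/20z)y_n
  y_{n+1}/y_n = 1 + 1/3z + 2/3z(1+13/20z) = 1 + z + 13/30z²
  ⇒ R(z) = 1 + z + 13/30z².

Boundary: |R(x)|=1, x<0.
x=-1.72: |R|=0.5620
R=1: x+13/30x²=0 ⇒ x=−30/13=-2.3077; min R=1−1/(4·13/30)=0.4231>−1
Confirm numerically:
  x=-2.192: |R|=0.89011 <1
  x=-1.701: |R|=0.55281 <1
  x=-1.507: |R|=0.47712 <1
  x=-1.208: |R|=0.42435 <1
  x=-2.642: |R|=1.38274 >1
  x=-2.578: |R|=1.30197 >1
Stable set (-2.3077, 0).

(-2.3077, 0).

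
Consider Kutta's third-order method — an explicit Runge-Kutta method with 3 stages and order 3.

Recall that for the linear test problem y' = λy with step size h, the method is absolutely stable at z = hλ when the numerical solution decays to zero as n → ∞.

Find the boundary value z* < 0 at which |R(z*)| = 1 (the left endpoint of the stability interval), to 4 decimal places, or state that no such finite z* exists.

z* = -2.5127.

Test eqn y'=λy, z=hλ:
  order 3, 3-stage ⇒ R(z)=1+z+z^2/2+z^3/6
  (e.g. R(-1.12)=0.27305, |R|=0.27305)

Need |R(x)|<1, x<0.
x=-1.12: |R|=0.2730
|R(-2.28)|=0.6562 |R(-1.52)|=0.0499 |R(-1.17)|=0.2475
Bisect:
  x_lo=-3.0406 |R|=2.1032  x_hi=-0.2091 |R|=0.8112
  mid=-1.62486 |R|=0.01976 →hi
  mid=-2.33273 |R|=0.72756 →hi
  mid=-2.68667 |R|=1.30972 →lo
  mid=-2.50970 |R|=0.99500 →hi
  mid=-2.59818 |R|=1.14610 →lo
  mid=-2.55394 |R|=1.06903 →lo
  mid=-2.53182 |R|=1.03164 →lo
  mid=-2.52076 |R|=1.01323 →lo
  mid=-2.51523 |R|=1.00409 →lo
  ...
  [-2.51281,-2.51264] ⇒ x*=-2.5127
Stable set (-2.5127, 0).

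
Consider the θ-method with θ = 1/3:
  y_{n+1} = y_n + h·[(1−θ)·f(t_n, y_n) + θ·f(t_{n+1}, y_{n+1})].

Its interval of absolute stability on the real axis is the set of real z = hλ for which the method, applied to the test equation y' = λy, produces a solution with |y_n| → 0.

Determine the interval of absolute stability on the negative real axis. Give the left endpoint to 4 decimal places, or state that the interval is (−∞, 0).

(-6.0000, 0).

Set f=λy, z=hλ:
  y_{n+1} = y_n + z·[2/3·y_n + 1/3·y_{n+1}] ⇒ (1 − 1/3z)y_{n+1} = (1 + 2/3z)y_n
  so R(z) = (1 + 2/3z)/(1 − 1/3z).

Find x<0 with |R(x)|<1.
x=-1.07: |R|=0.2113
R=−1: 1+2/3x = −1+1/3x ⇒ -1/3x=2 ⇒ x=2/(-1/3)=-6.0000
Confirm numerically:
  x=-5.948: |R|=0.99419 <1
  x=-4.055: |R|=0.72431 <1
  x=-3.613: |R|=0.63904 <1
  x=-3.564: |R|=0.62888 <1
  x=-6.589: |R|=1.06142 >1
  x=-6.164: |R|=1.01790 >1
  x=-6.069: |R|=1.00761 >1
Interval (-6.0000, 0).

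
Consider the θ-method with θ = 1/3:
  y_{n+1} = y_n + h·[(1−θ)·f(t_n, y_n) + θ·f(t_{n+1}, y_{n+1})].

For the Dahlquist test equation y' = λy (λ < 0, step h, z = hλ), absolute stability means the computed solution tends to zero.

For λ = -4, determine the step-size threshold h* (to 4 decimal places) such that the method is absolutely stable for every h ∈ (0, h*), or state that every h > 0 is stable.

(-6.0000,0); λ=-4 ⇒ h* = (6)/4 = 1.5000.

With y'=λy (z=hλ):
  y_{n+1} = y_n + z·[2/3·y_n + 1/3·y_{n+1}] ⇒ (1 − 1/3z)y_{n+1} = (1 + 2/3z)y_n
  Hence R(z) = (1 + 2/3z)/(1 − 1/3z).

Solve |R(x)|<1 on ℝ⁻.
x=-0.76: |R|=0.3936
R=−1: 1+2/3x = −1+1/3x ⇒ -1/3x=2 ⇒ x=2/(-1/3)=-6.0000
Confirm numerically:
  x=-4.494: |R|=0.79904 <1
  x=-4.042: |R|=0.72195 <1
  x=-3.871: |R|=0.69015 <1
  x=-6.539: |R|=1.05650 >1
  x=-6.233: |R|=1.02524 >1
  x=-6.140: |R|=1.01532 >1
Interval (-6.0000, 0).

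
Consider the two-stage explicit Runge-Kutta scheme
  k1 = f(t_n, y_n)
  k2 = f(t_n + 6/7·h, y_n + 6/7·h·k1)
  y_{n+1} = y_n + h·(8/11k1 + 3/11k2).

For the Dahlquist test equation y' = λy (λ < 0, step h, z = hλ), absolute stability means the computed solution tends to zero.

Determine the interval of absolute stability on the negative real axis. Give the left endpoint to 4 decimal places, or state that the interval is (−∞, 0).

(-4.2778, 0).

Test eqn y'=λy, z=hλ:
  k1=λy_n ⇒ h·k1=z·y_n;  k2=λ(1+6/7z)y_n ⇒ h·k2=z(1+6/7z)y_n
  y_{n+1}/y_n = 1 + 8/11z + 3/11z(1+6/7z) = 1 + z + 18/77z²
  so R(z) = 1 + z + 18/77z².

Boundary: |R(x)|=1, x<0.
x=-0.86: |R|=0.3129
R=1: x+18/77x²=0 ⇒ x=−77/18=-4.2778; min R=1−1/(4·18/77)=-0.0694>−1
Confirm numerically:
  x=-4.219: |R|=0.94203 <1
  x=-3.078: |R|=0.13672 <1
  x=-2.384: |R|=0.05540 <1
  x=-2.303: |R|=0.06315 <1
  x=-4.722: |R|=1.49035 >1
  x=-4.371: |R|=1.09525 >1
Interval (-4.2778, 0).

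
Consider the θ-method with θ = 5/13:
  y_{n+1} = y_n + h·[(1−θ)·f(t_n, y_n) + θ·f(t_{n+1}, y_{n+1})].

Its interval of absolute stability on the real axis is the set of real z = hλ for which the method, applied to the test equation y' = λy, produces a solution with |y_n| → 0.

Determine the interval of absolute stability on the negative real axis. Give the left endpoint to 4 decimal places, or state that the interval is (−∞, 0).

(-8.6667, 0).

Set f=λy, z=hλ:
  y_{n+1} = y_n + z·[8/13·y_n + 5/13·y_{n+1}] ⇒ (1 − 5/13z)y_{n+1} = (1 + 8/13z)y_n
  so R(z) = (1 + 8/13z)/(1 − 5/13z).

Need |R(x)|<1, x<0.
x=-1.17: |R|=0.1931
R=−1: 1+8/13x = −1+5/13x ⇒ -3/13x=2 ⇒ x=2/(-3/13)=-8.6667
Confirm numerically:
  x=-7.389: |R|=0.92326 <1
  x=-6.909: |R|=0.88909 <1
  x=-6.151: |R|=0.82752 <1
  x=-4.394: |R|=0.63346 <1
  x=-9.163: |R|=1.02532 >1
  x=-8.731: |R|=1.00341 >1
So |R|<1 on (-8.6667, 0).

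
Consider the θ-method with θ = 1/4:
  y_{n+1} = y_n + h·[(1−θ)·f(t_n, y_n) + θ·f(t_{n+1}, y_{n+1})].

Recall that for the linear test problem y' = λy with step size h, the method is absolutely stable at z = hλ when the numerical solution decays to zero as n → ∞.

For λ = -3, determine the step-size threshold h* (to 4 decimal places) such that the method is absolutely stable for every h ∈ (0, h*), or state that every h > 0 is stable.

(-4.0000,0); λ=-3 ⇒ h* = (4)/3 = 1.3333.

With y'=λy (z=hλ):
  y_{n+1} = y_n + z·[3/4·y_n + 1/4·y_{n+1}] ⇒ (1 − 1/4z)y_{n+1} = (1 + 3/4z)y_n
  ⇒ R(z) = (1 + 3/4z)/(1 − 1/4z).

Solve |R(x)|<1 on ℝ⁻.
x=-0.34: |R|=0.6866
R=−1: 1+3/4x = −1+1/4x ⇒ -1/2x=2 ⇒ x=2/(-1/2)=-4.0000
Confirm numerically:
  x=-3.748: |R|=0.93495 <1
  x=-1.844: |R|=0.26215 <1
  x=-1.740: |R|=0.21254 <1
  x=-4.440: |R|=1.10427 >1
  x=-4.352: |R|=1.08429 >1
  x=-4.111: |R|=1.02737 >1
So |R|<1 on (-4.0000, 0).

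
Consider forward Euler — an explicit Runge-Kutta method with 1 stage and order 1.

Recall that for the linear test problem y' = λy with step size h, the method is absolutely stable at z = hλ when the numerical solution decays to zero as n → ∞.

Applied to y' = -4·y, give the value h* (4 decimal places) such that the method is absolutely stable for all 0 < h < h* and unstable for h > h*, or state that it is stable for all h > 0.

On y'=λy, z=hλ:
  order 1, 1-stage ⇒ R(z)=1+z
  (e.g. R(-0.58)=0.42000, |R|=0.42000)

Find x<0 with |R(x)|<1.
x=-0.58: |R|=0.4200
|R(-2.39)|=1.3900 |R(-1.44)|=0.4400 |R(-0.93)|=0.0700
Bisect:
  x_lo=-2.5088 |R|=1.5088  x_hi=-0.1345 |R|=0.8655
  mid=-1.32166 |R|=0.32166 →hi
  mid=-1.91522 |R|=0.91522 →hi
  mid=-2.21200 |R|=1.21200 →lo
  mid=-2.06361 |R|=1.06361 →lo
  mid=-1.98942 |R|=0.98942 →hi
  mid=-2.02652 |R|=1.02652 →lo
  mid=-2.00797 |R|=1.00797 →lo
  mid=-1.99869 |R|=0.99869 →hi
  mid=-2.00333 |R|=1.00333 →lo
  ...
  [-2.00014,-2.00000] ⇒ x*=-2.0000
Stable set (-2.0000, 0).

(-2.0000,0); λ=-4 ⇒ h* = 0.5000.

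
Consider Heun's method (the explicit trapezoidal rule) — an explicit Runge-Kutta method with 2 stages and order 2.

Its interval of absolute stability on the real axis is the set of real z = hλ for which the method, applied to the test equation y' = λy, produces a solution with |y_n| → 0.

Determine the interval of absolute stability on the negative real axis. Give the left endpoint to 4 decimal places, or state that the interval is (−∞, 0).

On y'=λy, z=hλ:
  order 2, 2-stage ⇒ R(z)=1+z+z^2/2
  (e.g. R(-1.6)=0.68000, |R|=0.68000)

Boundary: |R(x)|=1, x<0.
x=-1.6: |R|=0.6800
|R(-2.19)|=1.2080 |R(-1.16)|=0.5128 |R(-0.83)|=0.5145
Bisect:
  x_lo=-2.5735 |R|=1.7380  x_hi=-0.1456 |R|=0.8650
  mid=-1.35958 |R|=0.56465 →hi
  mid=-1.96654 |R|=0.96710 →hi
  mid=-2.27003 |R|=1.30649 →lo
  mid=-2.11829 |R|=1.12528 →lo
  mid=-2.04241 |R|=1.04331 →lo
  mid=-2.00448 |R|=1.00449 →lo
  mid=-1.98551 |R|=0.98562 →hi
  mid=-1.99500 |R|=0.99501 →hi
  ...
  [-2.00003,-1.99989] ⇒ x*=-2.0000
Stable set (-2.0000, 0).

(-2.0000, 0).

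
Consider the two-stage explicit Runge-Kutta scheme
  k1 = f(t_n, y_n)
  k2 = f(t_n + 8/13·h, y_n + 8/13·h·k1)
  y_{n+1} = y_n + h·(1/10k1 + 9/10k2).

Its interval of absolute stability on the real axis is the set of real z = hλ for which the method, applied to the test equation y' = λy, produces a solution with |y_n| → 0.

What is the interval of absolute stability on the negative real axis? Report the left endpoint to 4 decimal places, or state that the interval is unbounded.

On y'=λy, z=hλ:
  k1=λy_n ⇒ h·k1=z·y_n;  k2=λ(1+8/13z)y_n ⇒ h·k2=z(1+8/13z)y_n
  y_{n+1}/y_n = 1 + 1/10z + 9/10z(1+8/13z) = 1 + z + 36/65z²
  ⇒ R(z) = 1 + z + 36/65z².

Need |R(x)|<1, x<0.
x=-0.94: |R|=0.5494
R=1: x+36/65x²=0 ⇒ x=−65/36=-1.8056; min R=1−1/(4·36/65)=0.5486>−1
Confirm numerically:
  x=-1.170: |R|=0.58816 <1
  x=-1.102: |R|=0.57059 <1
  x=-0.926: |R|=0.54891 <1
  x=-0.784: |R|=0.55642 <1
  x=-2.284: |R|=1.60522 >1
  x=-2.039: |R|=1.26363 >1
  x=-1.833: |R|=1.02786 >1
So |R|<1 on (-1.8056, 0).

(-1.8056, 0).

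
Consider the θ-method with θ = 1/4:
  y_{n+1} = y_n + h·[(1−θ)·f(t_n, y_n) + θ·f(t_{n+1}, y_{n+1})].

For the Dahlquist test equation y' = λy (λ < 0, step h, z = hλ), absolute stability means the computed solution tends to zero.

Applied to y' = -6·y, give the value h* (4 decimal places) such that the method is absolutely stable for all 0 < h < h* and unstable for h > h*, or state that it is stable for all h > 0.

Test eqn y'=λy, z=hλ:
  y_{n+1} = y_n + z·[3/4·y_n + 1/4·y_{n+1}] ⇒ (1 − 1/4z)y_{n+1} = (1 + 3/4z)y_n
  ⇒ R(z) = (1 + 3/4z)/(1 − 1/4z).

Need |R(x)|<1, x<0.
x=-1.43: |R|=0.0534
R=−1: 1+3/4x = −1+1/4x ⇒ -1/2x=2 ⇒ x=2/(-1/2)=-4.0000
Confirm numerically:
  x=-3.759: |R|=0.93788 <1
  x=-3.421: |R|=0.84396 <1
  x=-3.119: |R|=0.75249 <1
  x=-4.575: |R|=1.13411 >1
  x=-4.312: |R|=1.07507 >1
  x=-4.227: |R|=1.05518 >1
So |R|<1 on (-4.0000, 0).

(-4.0000,0); λ=-6 ⇒ h* = (4)/6 = 0.6667.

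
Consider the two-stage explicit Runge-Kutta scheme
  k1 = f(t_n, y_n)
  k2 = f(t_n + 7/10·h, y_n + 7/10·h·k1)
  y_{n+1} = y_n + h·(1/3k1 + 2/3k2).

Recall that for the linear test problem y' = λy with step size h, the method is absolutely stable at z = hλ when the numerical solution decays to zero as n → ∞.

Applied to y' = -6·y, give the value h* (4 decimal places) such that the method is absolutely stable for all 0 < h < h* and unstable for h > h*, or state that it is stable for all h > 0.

(-2.1429,0); λ=-6 ⇒ h* = (15/7)/6 = 0.3571.

With y'=λy (z=hλ):
  k1=λy_n ⇒ h·k1=z·y_n;  k2=λ(1+7/10z)y_n ⇒ h·k2=z(1+7/10z)y_n
  y_{n+1}/y_n = 1 + 1/3z + 2/3z(1+7/10z) = 1 + z + 7/15z²
  Hence R(z) = 1 + z + 7/15z².

Solve |R(x)|<1 on ℝ⁻.
x=-1.3: |R|=0.4887
R=1: x+7/15x²=0 ⇒ x=−15/7=-2.1429; min R=1−1/(4·7/15)=0.4643>−1
Confirm numerically:
  x=-1.798: |R|=0.71064 <1
  x=-1.372: |R|=0.50645 <1
  x=-1.176: |R|=0.46939 <1
  x=-0.917: |R|=0.47541 <1
  x=-2.391: |R|=1.27688 >1
  x=-2.338: |R|=1.21291 >1
Interval (-2.1429, 0).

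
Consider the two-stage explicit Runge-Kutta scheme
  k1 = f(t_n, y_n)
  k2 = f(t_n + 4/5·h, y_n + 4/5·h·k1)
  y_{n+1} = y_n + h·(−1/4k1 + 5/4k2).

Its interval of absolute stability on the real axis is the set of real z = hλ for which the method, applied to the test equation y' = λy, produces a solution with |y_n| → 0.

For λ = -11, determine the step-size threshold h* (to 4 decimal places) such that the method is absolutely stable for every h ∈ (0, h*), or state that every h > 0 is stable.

Set f=λy, z=hλ:
  k1=λy_n ⇒ h·k1=z·y_n;  k2=λ(1+4/5z)y_n ⇒ h·k2=z(1+4/5z)y_n
  y_{n+1}/y_n = 1 − 1/4z + 5/4z(1+4/5z) = 1 + z + z²
  R(z) = 1 + z + z².

Boundary: |R(x)|=1, x<0.
x=-0.58: |R|=0.7564
R=1: x+1x²=0 ⇒ x=−1=-1.0000; min R=1−1/(4·1)=0.7500>−1
Confirm numerically:
  x=-0.704: |R|=0.79162 <1
  x=-0.658: |R|=0.77496 <1
  x=-0.629: |R|=0.76664 <1
  x=-0.436: |R|=0.75410 <1
  x=-1.491: |R|=1.73208 >1
  x=-1.356: |R|=1.48274 >1
  x=-1.304: |R|=1.39642 >1
Interval (-1.0000, 0).

(-1.0000,0); λ=-11 ⇒ h* = (1)/11 = 0.0909.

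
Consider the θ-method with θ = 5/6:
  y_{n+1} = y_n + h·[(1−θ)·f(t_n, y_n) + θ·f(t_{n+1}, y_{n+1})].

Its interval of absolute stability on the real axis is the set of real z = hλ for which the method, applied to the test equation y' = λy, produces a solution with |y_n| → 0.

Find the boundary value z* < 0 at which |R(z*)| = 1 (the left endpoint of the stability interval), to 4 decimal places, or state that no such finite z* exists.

(−∞, 0) — no finite endpoint.

With y'=λy (z=hλ):
  y_{n+1} = y_n + z·[1/6·y_n + 5/6·y_{n+1}] ⇒ (1 − 5/6z)y_{n+1} = (1 + 1/6z)y_n
  ⇒ R(z) = (1 + 1/6z)/(1 − 5/6z).

Find x<0 with |R(x)|<1.
x=-0.79: |R|=0.5236
x=-2: |R|=0.2500
x=-10: |R|=0.0714
x=-100: |R|=0.1858
θ=5/6≥1/2 ⇒ |1+1/6x|<|1−5/6x| ∀x<0 ⇒ interval (−∞,0).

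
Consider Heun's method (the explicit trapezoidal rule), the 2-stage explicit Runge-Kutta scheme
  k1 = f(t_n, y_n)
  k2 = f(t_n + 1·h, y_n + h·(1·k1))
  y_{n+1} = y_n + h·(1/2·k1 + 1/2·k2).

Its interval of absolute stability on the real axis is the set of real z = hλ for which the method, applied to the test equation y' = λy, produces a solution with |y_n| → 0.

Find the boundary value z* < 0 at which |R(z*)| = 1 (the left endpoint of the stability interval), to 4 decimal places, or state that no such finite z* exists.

Set f=λy, z=hλ:
  order 2, 2-stage ⇒ R(z)=1+z+z^2/2
  (e.g. R(-1.03)=0.50045, |R|=0.50045)

Need |R(x)|<1, x<0.
x=-1.03: |R|=0.5005
|R(-1.5)|=0.6250 |R(-1.47)|=0.6104 |R(-1.42)|=0.5882
Bisect:
  x_lo=-2.5540 |R|=1.7074  x_hi=-0.0745 |R|=0.9283
  mid=-1.31425 |R|=0.54938 →hi
  mid=-1.93411 |R|=0.93628 →hi
  mid=-2.24405 |R|=1.27382 →lo
  mid=-2.08908 |R|=1.09305 →lo
  mid=-2.01160 |R|=1.01166 →lo
  mid=-1.97286 |R|=0.97322 →hi
  mid=-1.99223 |R|=0.99226 →hi
  ...
  [-2.00010,-1.99994] ⇒ x*=-2.0000
Stable set (-2.0000, 0).

z* = -2.0000.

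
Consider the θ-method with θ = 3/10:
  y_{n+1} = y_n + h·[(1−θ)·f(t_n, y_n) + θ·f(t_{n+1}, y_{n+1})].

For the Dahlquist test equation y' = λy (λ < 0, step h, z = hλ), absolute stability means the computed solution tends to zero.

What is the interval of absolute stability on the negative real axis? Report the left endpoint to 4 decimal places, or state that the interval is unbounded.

(-5.0000, 0).

Set f=λy, z=hλ:
  y_{n+1} = y_n + z·[7/10·y_n + 3/10·y_{n+1}] ⇒ (1 − 3/10z)y_{n+1} = (1 + 7/10z)y_n
  ⇒ R(z) = (1 + 7/10z)/(1 − 3/10z).

Find x<0 with |R(x)|<1.
x=-0.34: |R|=0.6915
R=−1: 1+7/10x = −1+3/10x ⇒ -2/5x=2 ⇒ x=2/(-2/5)=-5.0000
Confirm numerically:
  x=-4.644: |R|=0.94050 <1
  x=-4.541: |R|=0.92228 <1
  x=-2.817: |R|=0.52675 <1
  x=-5.193: |R|=1.03018 >1
  x=-5.058: |R|=1.00922 >1
So |R|<1 on (-5.0000, 0).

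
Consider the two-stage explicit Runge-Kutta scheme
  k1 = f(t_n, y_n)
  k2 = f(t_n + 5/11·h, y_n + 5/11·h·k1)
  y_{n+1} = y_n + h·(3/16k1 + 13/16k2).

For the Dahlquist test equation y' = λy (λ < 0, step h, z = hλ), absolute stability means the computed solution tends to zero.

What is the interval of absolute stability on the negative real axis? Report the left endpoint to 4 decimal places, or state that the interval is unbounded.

(-2.7077, 0).

Test eqn y'=λy, z=hλ:
  k1=λy_n ⇒ h·k1=z·y_n;  k2=λ(1+5/11z)y_n ⇒ h·k2=z(1+5/11z)y_n
  y_{n+1}/y_n = 1 + 3/16z + 13/16z(1+5/11z) = 1 + z + 65/176z²
  Hence R(z) = 1 + z + 65/176z².

Boundary: |R(x)|=1, x<0.
x=-1.1: |R|=0.3469
R=1: x+65/176x²=0 ⇒ x=−176/65=-2.7077; min R=1−1/(4·65/176)=0.3231>−1
Confirm numerically:
  x=-2.140: |R|=0.55133 <1
  x=-1.692: |R|=0.36531 <1
  x=-1.451: |R|=0.32656 <1
  x=-1.381: |R|=0.32335 <1
  x=-3.285: |R|=1.70040 >1
  x=-3.252: |R|=1.65373 >1
  x=-2.879: |R|=1.18215 >1
Stable set (-2.7077, 0).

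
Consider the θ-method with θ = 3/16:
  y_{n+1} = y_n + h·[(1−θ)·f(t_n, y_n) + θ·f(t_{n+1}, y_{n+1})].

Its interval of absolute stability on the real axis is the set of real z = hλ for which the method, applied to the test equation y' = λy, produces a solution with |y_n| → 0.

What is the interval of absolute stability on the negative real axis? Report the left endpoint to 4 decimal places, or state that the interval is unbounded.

z∈(-3.2000,0).

On y'=λy, z=hλ:
  y_{n+1} = y_n + z·[13/16·y_n + 3/16·y_{n+1}] ⇒ (1 − 3/16z)y_{n+1} = (1 + 13/16z)y_n
  ⇒ R(z) = (1 + 13/16z)/(1 − 3/16z).

Boundary: |R(x)|=1, x<0.
x=-0.6: |R|=0.4607
R=−1: 1+13/16x = −1+3/16x ⇒ -5/8x=2 ⇒ x=2/(-5/8)=-3.2000
Confirm numerically:
  x=-2.431: |R|=0.66986 <1
  x=-1.527: |R|=0.18711 <1
  x=-1.403: |R|=0.11079 <1
  x=-3.669: |R|=1.17366 >1
  x=-3.624: |R|=1.15779 >1
  x=-3.328: |R|=1.04926 >1
Interval (-3.2000, 0).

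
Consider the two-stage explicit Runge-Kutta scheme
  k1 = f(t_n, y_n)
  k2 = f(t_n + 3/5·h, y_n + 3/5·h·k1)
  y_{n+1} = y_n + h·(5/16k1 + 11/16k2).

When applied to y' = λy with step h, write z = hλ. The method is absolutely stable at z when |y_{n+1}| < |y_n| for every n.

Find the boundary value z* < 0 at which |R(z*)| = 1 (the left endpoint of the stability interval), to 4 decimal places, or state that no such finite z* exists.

On y'=λy, z=hλ:
  k1=λy_n ⇒ h·k1=z·y_n;  k2=λ(1+3/5z)y_n ⇒ h·k2=z(1+3/5z)y_n
  y_{n+1}/y_n = 1 + 5/16z + 11/16z(1+3/5z) = 1 + z + 33/80z²
  ⇒ R(z) = 1 + z + 33/80z².

Need |R(x)|<1, x<0.
x=-1.62: |R|=0.4626
R=1: x+33/80x²=0 ⇒ x=−80/33=-2.4242; min R=1−1/(4·33/80)=0.3939>−1
Confirm numerically:
  x=-1.639: |R|=0.46911 <1
  x=-1.492: |R|=0.42625 <1
  x=-1.422: |R|=0.41211 <1
  x=-1.239: |R|=0.39424 <1
  x=-2.993: |R|=1.70220 >1
  x=-2.495: |R|=1.07282 >1
  x=-2.465: |R|=1.04144 >1
Stable set (-2.4242, 0).

z* = -2.4242.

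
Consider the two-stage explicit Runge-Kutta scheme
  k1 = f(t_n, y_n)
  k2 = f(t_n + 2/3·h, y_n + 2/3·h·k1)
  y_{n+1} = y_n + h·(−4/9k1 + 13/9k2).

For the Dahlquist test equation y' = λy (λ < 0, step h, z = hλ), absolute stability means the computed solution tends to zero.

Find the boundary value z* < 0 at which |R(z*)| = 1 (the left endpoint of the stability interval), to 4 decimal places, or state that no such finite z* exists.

z* = -1.0385.

With y'=λy (z=hλ):
  k1=λy_n ⇒ h·k1=z·y_n;  k2=λ(1+2/3z)y_n ⇒ h·k2=z(1+2/3z)y_n
  y_{n+1}/y_n = 1 − 4/9z + 13/9z(1+2/3z) = 1 + z + 26/27z²
  so R(z) = 1 + z + 26/27z².

Solve |R(x)|<1 on ℝ⁻.
x=-1.05: |R|=1.0117
R=1: x+26/27x²=0 ⇒ x=−27/26=-1.0385; min R=1−1/(4·26/27)=0.7404>−1
Confirm numerically:
  x=-0.951: |R|=0.91990 <1
  x=-0.870: |R|=0.85887 <1
  x=-0.656: |R|=0.75840 <1
  x=-0.640: |R|=0.75443 <1
  x=-1.562: |R|=1.78748 >1
  x=-1.177: |R|=1.15702 >1
Interval (-1.0385, 0).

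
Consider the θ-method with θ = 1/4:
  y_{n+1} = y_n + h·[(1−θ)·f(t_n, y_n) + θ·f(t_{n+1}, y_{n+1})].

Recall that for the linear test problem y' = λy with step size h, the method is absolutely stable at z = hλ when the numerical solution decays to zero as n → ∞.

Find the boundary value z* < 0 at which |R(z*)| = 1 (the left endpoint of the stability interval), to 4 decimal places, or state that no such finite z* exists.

z* = -4.0000.

On y'=λy, z=hλ:
  y_{n+1} = y_n + z·[3/4·y_n + 1/4·y_{n+1}] ⇒ (1 − 1/4z)y_{n+1} = (1 + 3/4z)y_n
  so R(z) = (1 + 3/4z)/(1 − 1/4z).

Boundary: |R(x)|=1, x<0.
x=-1.3: |R|=0.0189
R=−1: 1+3/4x = −1+1/4x ⇒ -1/2x=2 ⇒ x=2/(-1/2)=-4.0000
Confirm numerically:
  x=-3.678: |R|=0.91612 <1
  x=-3.596: |R|=0.89363 <1
  x=-3.105: |R|=0.74806 <1
  x=-2.353: |R|=0.48150 <1
  x=-4.345: |R|=1.08268 >1
  x=-4.197: |R|=1.04807 >1
  x=-4.171: |R|=1.04186 >1
Interval (-4.0000, 0).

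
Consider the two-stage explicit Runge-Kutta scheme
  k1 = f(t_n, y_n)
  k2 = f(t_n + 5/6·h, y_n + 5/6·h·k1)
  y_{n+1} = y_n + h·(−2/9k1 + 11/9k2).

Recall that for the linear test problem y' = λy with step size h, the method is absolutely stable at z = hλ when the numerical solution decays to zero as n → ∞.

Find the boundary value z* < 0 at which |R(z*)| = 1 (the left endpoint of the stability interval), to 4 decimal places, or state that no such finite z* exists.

On y'=λy, z=hλ:
  k1=λy_n ⇒ h·k1=z·y_n;  k2=λ(1+5/6z)y_n ⇒ h·k2=z(1+5/6z)y_n
  y_{n+1}/y_n = 1 − 2/9z + 11/9z(1+5/6z) = 1 + z + 55/54z²
  ⇒ R(z) = 1 + z + 55/54z².

Solve |R(x)|<1 on ℝ⁻.
x=-1.43: |R|=1.6528
R=1: x+55/54x²=0 ⇒ x=−54/55=-0.9818; min R=1−1/(4·55/54)=0.7545>−1
Confirm numerically:
  x=-0.917: |R|=0.93946 <1
  x=-0.878: |R|=0.90716 <1
  x=-0.504: |R|=0.75472 <1
  x=-1.061: |R|=1.08557 >1
  x=-1.056: |R|=1.07979 >1
So |R|<1 on (-0.9818, 0).

left endpoint -0.9818.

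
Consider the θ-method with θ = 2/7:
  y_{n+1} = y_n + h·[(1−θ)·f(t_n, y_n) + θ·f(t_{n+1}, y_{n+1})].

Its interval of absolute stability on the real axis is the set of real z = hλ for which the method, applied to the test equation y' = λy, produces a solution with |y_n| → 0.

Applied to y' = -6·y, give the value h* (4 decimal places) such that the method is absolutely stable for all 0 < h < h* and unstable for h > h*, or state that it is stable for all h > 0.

With y'=λy (z=hλ):
  y_{n+1} = y_n + z·[5/7·y_n + 2/7·y_{n+1}] ⇒ (1 − 2/7z)y_{n+1} = (1 + 5/7z)y_n
  Hence R(z) = (1 + 5/7z)/(1 − 2/7z).

Boundary: |R(x)|=1, x<0.
x=-0.34: |R|=0.6901
R=−1: 1+5/7x = −1+2/7x ⇒ -3/7x=2 ⇒ x=2/(-3/7)=-4.6667
Confirm numerically:
  x=-4.303: |R|=0.93009 <1
  x=-4.238: |R|=0.91690 <1
  x=-4.030: |R|=0.87317 <1
  x=-3.952: |R|=0.85615 <1
  x=-5.093: |R|=1.07442 >1
  x=-4.970: |R|=1.05372 >1
Interval (-4.6667, 0).

(-4.6667,0); λ=-6 ⇒ h* = (14/3)/6 = 0.7778.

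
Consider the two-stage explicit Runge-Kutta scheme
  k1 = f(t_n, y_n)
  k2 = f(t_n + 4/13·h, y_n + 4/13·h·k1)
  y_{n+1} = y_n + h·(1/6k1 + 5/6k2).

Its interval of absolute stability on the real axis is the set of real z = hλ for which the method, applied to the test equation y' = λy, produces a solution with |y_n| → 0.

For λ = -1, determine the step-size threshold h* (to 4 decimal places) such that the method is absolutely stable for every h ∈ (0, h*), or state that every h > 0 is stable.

On y'=λy, z=hλ:
  k1=λy_n ⇒ h·k1=z·y_n;  k2=λ(1+4/13z)y_n ⇒ h·k2=z(1+4/13z)y_n
  y_{n+1}/y_n = 1 + 1/6z + 5/6z(1+4/13z) = 1 + z + 10/39z²
  Hence R(z) = 1 + z + 10/39z².

Find x<0 with |R(x)|<1.
x=-1.71: |R|=0.0398
R=1: x+10/39x²=0 ⇒ x=−39/10=-3.9000; min R=1−1/(4·10/39)=0.0250>−1
Confirm numerically:
  x=-3.724: |R|=0.83194 <1
  x=-3.165: |R|=0.40352 <1
  x=-2.036: |R|=0.02690 <1
  x=-1.966: |R|=0.02507 <1
  x=-4.490: |R|=1.67926 >1
  x=-4.009: |R|=1.11205 >1
So |R|<1 on (-3.9000, 0).

(-3.9000,0); λ=-1 ⇒ h* = (39/10)/1 = 3.9000.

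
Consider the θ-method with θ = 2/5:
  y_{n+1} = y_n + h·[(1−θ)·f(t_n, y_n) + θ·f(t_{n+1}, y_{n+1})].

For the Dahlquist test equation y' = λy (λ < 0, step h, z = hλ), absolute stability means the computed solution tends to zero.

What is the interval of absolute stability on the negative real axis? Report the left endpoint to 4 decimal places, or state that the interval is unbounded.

(-10.0000, 0).

With y'=λy (z=hλ):
  y_{n+1} = y_n + z·[3/5·y_n + 2/5·y_{n+1}] ⇒ (1 − 2/5z)y_{n+1} = (1 + 3/5z)y_n
  R(z) = (1 + 3/5z)/(1 − 2/5z).

Solve |R(x)|<1 on ℝ⁻.
x=-0.77: |R|=0.4113
R=−1: 1+3/5x = −1+2/5x ⇒ -1/5x=2 ⇒ x=2/(-1/5)=-10.0000
Confirm numerically:
  x=-6.387: |R|=0.79673 <1
  x=-6.041: |R|=0.76824 <1
  x=-5.976: |R|=0.76262 <1
  x=-4.873: |R|=0.65231 <1
  x=-10.562: |R|=1.02151 >1
  x=-10.473: |R|=1.01823 >1
  x=-10.090: |R|=1.00357 >1
Stable set (-10.0000, 0).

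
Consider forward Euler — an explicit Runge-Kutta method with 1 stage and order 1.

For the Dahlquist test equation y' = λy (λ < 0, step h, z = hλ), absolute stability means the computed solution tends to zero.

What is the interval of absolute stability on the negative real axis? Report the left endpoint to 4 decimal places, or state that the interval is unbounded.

z∈(-2.0000,0).

On y'=λy, z=hλ:
  order 1, 1-stage ⇒ R(z)=1+z
  (e.g. R(-0.7)=0.30000, |R|=0.30000)

Find x<0 with |R(x)|<1.
x=-0.7: |R|=0.3000
|R(-1.56)|=0.5600 |R(-1.13)|=0.1300 |R(-0.64)|=0.3600
Bisect:
  x_lo=-2.8786 |R|=1.8786  x_hi=-0.1060 |R|=0.8940
  mid=-1.49228 |R|=0.49228 →hi
  mid=-2.18544 |R|=1.18544 →lo
  mid=-1.83886 |R|=0.83886 →hi
  mid=-2.01215 |R|=1.01215 →lo
  mid=-1.92550 |R|=0.92550 →hi
  mid=-1.96882 |R|=0.96882 →hi
  mid=-1.99049 |R|=0.99049 →hi
  mid=-2.00132 |R|=1.00132 →lo
  mid=-1.99590 |R|=0.99590 →hi
  ...
  [-2.00013,-1.99996] ⇒ x*=-2.0000
So |R|<1 on (-2.0000, 0).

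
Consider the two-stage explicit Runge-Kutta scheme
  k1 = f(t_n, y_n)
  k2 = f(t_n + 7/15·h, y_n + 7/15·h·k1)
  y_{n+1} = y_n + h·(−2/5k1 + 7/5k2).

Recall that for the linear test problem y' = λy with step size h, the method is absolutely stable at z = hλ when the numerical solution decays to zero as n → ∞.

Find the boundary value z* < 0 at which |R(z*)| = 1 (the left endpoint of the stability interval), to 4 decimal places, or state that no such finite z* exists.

z* = -1.5306.

Test eqn y'=λy, z=hλ:
  k1=λy_n ⇒ h·k1=z·y_n;  k2=λ(1+7/15z)y_n ⇒ h·k2=z(1+7/15z)y_n
  y_{n+1}/y_n = 1 − 2/5z + 7/5z(1+7/15z) = 1 + z + 49/75z²
  ⇒ R(z) = 1 + z + 49/75z².

Find x<0 with |R(x)|<1.
x=-0.53: |R|=0.6535
R=1: x+49/75x²=0 ⇒ x=−75/49=-1.5306; min R=1−1/(4·49/75)=0.6173>−1
Confirm numerically:
  x=-1.479: |R|=0.95013 <1
  x=-1.101: |R|=0.69097 <1
  x=-0.687: |R|=0.62135 <1
  x=-1.893: |R|=1.44819 >1
  x=-1.813: |R|=1.33449 >1
  x=-1.631: |R|=1.10697 >1
Interval (-1.5306, 0).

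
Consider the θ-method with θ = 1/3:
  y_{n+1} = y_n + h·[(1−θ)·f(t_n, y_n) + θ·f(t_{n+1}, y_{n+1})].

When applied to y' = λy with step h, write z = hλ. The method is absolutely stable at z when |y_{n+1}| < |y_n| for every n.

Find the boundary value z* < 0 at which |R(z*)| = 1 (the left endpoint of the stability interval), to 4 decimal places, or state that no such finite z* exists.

left endpoint -6.0000.

With y'=λy (z=hλ):
  y_{n+1} = y_n + z·[2/3·y_n + 1/3·y_{n+1}] ⇒ (1 − 1/3z)y_{n+1} = (1 + 2/3z)y_n
  so R(z) = (1 + 2/3z)/(1 − 1/3z).

Need |R(x)|<1, x<0.
x=-1.71: |R|=0.0892
R=−1: 1+2/3x = −1+1/3x ⇒ -1/3x=2 ⇒ x=2/(-1/3)=-6.0000
Confirm numerically:
  x=-4.696: |R|=0.83056 <1
  x=-3.112: |R|=0.52749 <1
  x=-3.017: |R|=0.50424 <1
  x=-2.788: |R|=0.44506 <1
  x=-6.285: |R|=1.03069 >1
  x=-6.117: |R|=1.01283 >1
Stable set (-6.0000, 0).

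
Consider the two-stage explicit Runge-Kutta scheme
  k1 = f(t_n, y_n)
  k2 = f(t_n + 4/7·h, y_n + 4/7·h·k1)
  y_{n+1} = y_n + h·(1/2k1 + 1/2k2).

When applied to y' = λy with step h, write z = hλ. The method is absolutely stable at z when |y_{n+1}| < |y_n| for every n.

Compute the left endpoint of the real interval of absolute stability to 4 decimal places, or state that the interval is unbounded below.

left endpoint -3.5000.

On y'=λy, z=hλ:
  k1=λy_n ⇒ h·k1=z·y_n;  k2=λ(1+4/7z)y_n ⇒ h·k2=z(1+4/7z)y_n
  y_{n+1}/y_n = 1 + 1/2z + 1/2z(1+4/7z) = 1 + z + 2/7z²
  so R(z) = 1 + z + 2/7z².

Find x<0 with |R(x)|<1.
x=-1.49: |R|=0.1443
R=1: x+2/7x²=0 ⇒ x=−7/2=-3.5000; min R=1−1/(4·2/7)=0.1250>−1
Confirm numerically:
  x=-2.960: |R|=0.54331 <1
  x=-2.305: |R|=0.21301 <1
  x=-1.920: |R|=0.13326 <1
  x=-3.994: |R|=1.56372 >1
  x=-3.698: |R|=1.20920 >1
  x=-3.554: |R|=1.05483 >1
Interval (-3.5000, 0).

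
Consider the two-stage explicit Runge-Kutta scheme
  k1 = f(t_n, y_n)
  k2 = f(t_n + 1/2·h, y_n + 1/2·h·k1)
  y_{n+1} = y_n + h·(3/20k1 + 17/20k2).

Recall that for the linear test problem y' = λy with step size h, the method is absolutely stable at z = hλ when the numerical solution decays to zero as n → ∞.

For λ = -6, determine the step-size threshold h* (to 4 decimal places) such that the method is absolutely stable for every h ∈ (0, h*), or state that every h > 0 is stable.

(-2.3529,0); λ=-6 ⇒ h* = (40/17)/6 = 0.3922.

Set f=λy, z=hλ:
  k1=λy_n ⇒ h·k1=z·y_n;  k2=λ(1+1/2z)y_n ⇒ h·k2=z(1+1/2z)y_n
  y_{n+1}/y_n = 1 + 3/20z + 17/20z(1+1/2z) = 1 + z + 17/40z²
  so R(z) = 1 + z + 17/40z².

Find x<0 with |R(x)|<1.
x=-1.66: |R|=0.5111
R=1: x+17/40x²=0 ⇒ x=−40/17=-2.3529; min R=1−1/(4·17/40)=0.4118>−1
Confirm numerically:
  x=-1.763: |R|=0.55797 <1
  x=-1.334: |R|=0.42231 <1
  x=-1.239: |R|=0.41343 <1
  x=-1.002: |R|=0.42470 <1
  x=-2.687: |R|=1.38149 >1
  x=-2.613: |R|=1.28880 >1
Interval (-2.3529, 0).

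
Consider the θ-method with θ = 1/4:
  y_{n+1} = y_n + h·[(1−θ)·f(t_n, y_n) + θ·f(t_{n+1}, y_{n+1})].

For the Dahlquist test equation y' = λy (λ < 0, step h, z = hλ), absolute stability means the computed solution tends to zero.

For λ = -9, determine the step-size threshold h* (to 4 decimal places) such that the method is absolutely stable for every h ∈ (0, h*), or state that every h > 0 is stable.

(-4.0000,0); λ=-9 ⇒ h* = (4)/9 = 0.4444.

With y'=λy (z=hλ):
  y_{n+1} = y_n + z·[3/4·y_n + 1/4·y_{n+1}] ⇒ (1 − 1/4z)y_{n+1} = (1 + 3/4z)y_n
  ⇒ R(z) = (1 + 3/4z)/(1 − 1/4z).

Find x<0 with |R(x)|<1.
x=-1.48: |R|=0.0803
R=−1: 1+3/4x = −1+1/4x ⇒ -1/2x=2 ⇒ x=2/(-1/2)=-4.0000
Confirm numerically:
  x=-3.759: |R|=0.93788 <1
  x=-2.780: |R|=0.64012 <1
  x=-2.737: |R|=0.62506 <1
  x=-1.916: |R|=0.29547 <1
  x=-4.303: |R|=1.07299 >1
  x=-4.281: |R|=1.06787 >1
  x=-4.070: |R|=1.01735 >1
So |R|<1 on (-4.0000, 0).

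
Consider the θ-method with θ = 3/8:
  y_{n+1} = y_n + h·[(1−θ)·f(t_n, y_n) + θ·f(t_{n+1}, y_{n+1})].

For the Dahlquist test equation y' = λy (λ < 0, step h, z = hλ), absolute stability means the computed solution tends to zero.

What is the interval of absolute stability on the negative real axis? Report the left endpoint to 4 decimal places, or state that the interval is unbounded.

With y'=λy (z=hλ):
  y_{n+1} = y_n + z·[5/8·y_n + 3/8·y_{n+1}] ⇒ (1 − 3/8z)y_{n+1} = (1 + 5/8z)y_n
  R(z) = (1 + 5/8z)/(1 − 3/8z).

Find x<0 with |R(x)|<1.
x=-1.75: |R|=0.0566
R=−1: 1+5/8x = −1+3/8x ⇒ -1/4x=2 ⇒ x=2/(-1/4)=-8.0000
Confirm numerically:
  x=-7.238: |R|=0.94871 <1
  x=-6.768: |R|=0.91295 <1
  x=-3.827: |R|=0.57158 <1
  x=-8.178: |R|=1.01094 >1
  x=-8.104: |R|=1.00644 >1
Stable set (-8.0000, 0).

(-8.0000, 0).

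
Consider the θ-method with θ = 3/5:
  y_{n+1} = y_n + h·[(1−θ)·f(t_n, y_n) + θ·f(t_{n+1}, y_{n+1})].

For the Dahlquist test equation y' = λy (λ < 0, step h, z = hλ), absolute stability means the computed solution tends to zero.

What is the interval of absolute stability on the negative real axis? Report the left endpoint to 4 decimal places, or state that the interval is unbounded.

interval (−∞, 0).

With y'=λy (z=hλ):
  y_{n+1} = y_n + z·[2/5·y_n + 3/5·y_{n+1}] ⇒ (1 − 3/5z)y_{n+1} = (1 + 2/5z)y_n
  so R(z) = (1 + 2/5z)/(1 − 3/5z).

Solve |R(x)|<1 on ℝ⁻.
x=-1.23: |R|=0.2923
x=-2: |R|=0.0909
x=-10: |R|=0.4286
x=-100: |R|=0.6393
θ=3/5≥1/2 ⇒ |1+2/5x|<|1−3/5x| ∀x<0 ⇒ stable on all of ℝ⁻.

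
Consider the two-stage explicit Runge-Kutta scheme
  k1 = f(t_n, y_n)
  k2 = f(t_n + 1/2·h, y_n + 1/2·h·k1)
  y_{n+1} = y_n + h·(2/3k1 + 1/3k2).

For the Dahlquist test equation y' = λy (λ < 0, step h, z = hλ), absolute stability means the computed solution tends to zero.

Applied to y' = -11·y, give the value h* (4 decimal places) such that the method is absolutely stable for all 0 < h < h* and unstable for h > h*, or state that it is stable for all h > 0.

Test eqn y'=λy, z=hλ:
  k1=λy_n ⇒ h·k1=z·y_n;  k2=λ(1+1/2z)y_n ⇒ h·k2=z(1+1/2z)y_n
  y_{n+1}/y_n = 1 + 2/3z + 1/3z(1+1/2z) = 1 + z + 1/6z²
  Hence R(z) = 1 + z + 1/6z².

Find x<0 with |R(x)|<1.
x=-1.36: |R|=0.0517
R=1: x+1/6x²=0 ⇒ x=−6=-6.0000; min R=1−1/(4·1/6)=-0.5000>−1
Confirm numerically:
  x=-5.603: |R|=0.62927 <1
  x=-5.271: |R|=0.35957 <1
  x=-4.170: |R|=0.27185 <1
  x=-2.842: |R|=0.49584 <1
  x=-6.509: |R|=1.55218 >1
  x=-6.118: |R|=1.12032 >1
  x=-6.077: |R|=1.07799 >1
So |R|<1 on (-6.0000, 0).

(-6.0000,0); λ=-11 ⇒ h* = (6)/11 = 0.5455.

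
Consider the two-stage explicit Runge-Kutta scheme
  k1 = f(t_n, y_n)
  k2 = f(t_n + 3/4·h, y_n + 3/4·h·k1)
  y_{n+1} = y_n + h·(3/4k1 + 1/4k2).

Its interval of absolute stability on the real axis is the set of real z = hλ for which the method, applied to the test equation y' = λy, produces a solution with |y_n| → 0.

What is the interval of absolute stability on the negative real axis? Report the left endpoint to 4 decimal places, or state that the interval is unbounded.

(-5.3333, 0).

On y'=λy, z=hλ:
  k1=λy_n ⇒ h·k1=z·y_n;  k2=λ(1+3/4z)y_n ⇒ h·k2=z(1+3/4z)y_n
  y_{n+1}/y_n = 1 + 3/4z + 1/4z(1+3/4z) = 1 + z + 3/16z²
  R(z) = 1 + z + 3/16z².

Need |R(x)|<1, x<0.
x=-0.68: |R|=0.4067
R=1: x+3/16x²=0 ⇒ x=−16/3=-5.3333; min R=1−1/(4·3/16)=-0.3333>−1
Confirm numerically:
  x=-4.142: |R|=0.07478 <1
  x=-3.784: |R|=0.09925 <1
  x=-3.631: |R|=0.15897 <1
  x=-5.689: |R|=1.37939 >1
  x=-5.475: |R|=1.14543 >1
  x=-5.414: |R|=1.08189 >1
Stable set (-5.3333, 0).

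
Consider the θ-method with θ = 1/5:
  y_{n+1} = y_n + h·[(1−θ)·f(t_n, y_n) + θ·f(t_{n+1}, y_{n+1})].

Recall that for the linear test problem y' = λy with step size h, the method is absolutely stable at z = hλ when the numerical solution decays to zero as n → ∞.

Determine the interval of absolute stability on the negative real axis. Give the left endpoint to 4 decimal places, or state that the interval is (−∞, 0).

Set f=λy, z=hλ:
  y_{n+1} = y_n + z·[4/5·y_n + 1/5·y_{n+1}] ⇒ (1 − 1/5z)y_{n+1} = (1 + 4/5z)y_n
  so R(z) = (1 + 4/5z)/(1 − 1/5z).

Boundary: |R(x)|=1, x<0.
x=-0.9: |R|=0.2373
R=−1: 1+4/5x = −1+1/5x ⇒ -3/5x=2 ⇒ x=2/(-3/5)=-3.3333
Confirm numerically:
  x=-2.211: |R|=0.53307 <1
  x=-1.706: |R|=0.27200 <1
  x=-1.513: |R|=0.16152 <1
  x=-3.752: |R|=1.14351 >1
  x=-3.664: |R|=1.11450 >1
Stable set (-3.3333, 0).

z∈(-3.3333,0).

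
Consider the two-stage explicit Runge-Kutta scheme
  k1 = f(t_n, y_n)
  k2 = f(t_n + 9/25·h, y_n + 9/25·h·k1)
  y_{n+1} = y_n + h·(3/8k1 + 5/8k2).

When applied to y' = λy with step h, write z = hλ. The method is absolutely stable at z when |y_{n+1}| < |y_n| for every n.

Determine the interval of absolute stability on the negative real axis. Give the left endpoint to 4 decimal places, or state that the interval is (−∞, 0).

Test eqn y'=λy, z=hλ:
  k1=λy_n ⇒ h·k1=z·y_n;  k2=λ(1+9/25z)y_n ⇒ h·k2=z(1+9/25z)y_n
  y_{n+1}/y_n = 1 + 3/8z + 5/8z(1+9/25z) = 1 + z + 9/40z²
  ⇒ R(z) = 1 + z + 9/40z².

Boundary: |R(x)|=1, x<0.
x=-0.73: |R|=0.3899
R=1: x+9/40x²=0 ⇒ x=−40/9=-4.4444; min R=1−1/(4·9/40)=-0.1111>−1
Confirm numerically:
  x=-4.148: |R|=0.72333 <1
  x=-3.688: |R|=0.37230 <1
  x=-3.571: |R|=0.29821 <1
  x=-4.849: |R|=1.44138 >1
  x=-4.749: |R|=1.32543 >1
  x=-4.553: |R|=1.11121 >1
Interval (-4.4444, 0).

z∈(-4.4444,0).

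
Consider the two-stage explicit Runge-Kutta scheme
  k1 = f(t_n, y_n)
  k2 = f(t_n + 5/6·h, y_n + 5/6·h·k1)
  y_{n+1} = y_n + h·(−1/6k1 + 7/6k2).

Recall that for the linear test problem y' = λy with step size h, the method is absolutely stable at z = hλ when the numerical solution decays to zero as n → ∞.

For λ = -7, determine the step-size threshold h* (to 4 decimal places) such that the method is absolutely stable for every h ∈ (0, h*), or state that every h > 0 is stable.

(-1.0286,0); λ=-7 ⇒ h* = (36/35)/7 = 0.1469.

Test eqn y'=λy, z=hλ:
  k1=λy_n ⇒ h·k1=z·y_n;  k2=λ(1+5/6z)y_n ⇒ h·k2=z(1+5/6z)y_n
  y_{n+1}/y_n = 1 − 1/6z + 7/6z(1+5/6z) = 1 + z + 35/36z²
  Hence R(z) = 1 + z + 35/36z².

Solve |R(x)|<1 on ℝ⁻.
x=-0.62: |R|=0.7537
R=1: x+35/36x²=0 ⇒ x=−36/35=-1.0286; min R=1−1/(4·35/36)=0.7429>−1
Confirm numerically:
  x=-0.790: |R|=0.81676 <1
  x=-0.701: |R|=0.77675 <1
  x=-0.678: |R|=0.76892 <1
  x=-1.273: |R|=1.30251 >1
  x=-1.084: |R|=1.05842 >1
Stable set (-1.0286, 0).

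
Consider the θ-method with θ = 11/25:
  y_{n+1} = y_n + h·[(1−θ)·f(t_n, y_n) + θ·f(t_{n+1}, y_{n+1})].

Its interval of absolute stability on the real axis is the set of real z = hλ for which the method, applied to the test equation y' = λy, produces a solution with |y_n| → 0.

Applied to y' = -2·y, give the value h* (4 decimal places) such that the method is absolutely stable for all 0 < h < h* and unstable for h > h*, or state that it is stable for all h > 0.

With y'=λy (z=hλ):
  y_{n+1} = y_n + z·[14/25·y_n + 11/25·y_{n+1}] ⇒ (1 − 11/25z)y_{n+1} = (1 + 14/25z)y_n
  R(z) = (1 + 14/25z)/(1 − 11/25z).

Solve |R(x)|<1 on ℝ⁻.
x=-1.03: |R|=0.2912
R=−1: 1+14/25x = −1+11/25x ⇒ -3/25x=2 ⇒ x=2/(-3/25)=-16.6667
Confirm numerically:
  x=-14.160: |R|=0.95840 <1
  x=-9.987: |R|=0.85141 <1
  x=-6.803: |R|=0.70360 <1
  x=-17.203: |R|=1.00751 >1
  x=-17.080: |R|=1.00582 >1
  x=-16.925: |R|=1.00367 >1
Interval (-16.6667, 0).

(-16.6667,0); λ=-2 ⇒ h* = (50/3)/2 = 8.3333.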